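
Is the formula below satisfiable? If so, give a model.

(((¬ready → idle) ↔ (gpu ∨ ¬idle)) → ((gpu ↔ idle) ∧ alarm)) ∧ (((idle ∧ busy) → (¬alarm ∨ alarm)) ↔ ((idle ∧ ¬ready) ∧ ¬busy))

ready: False; idle: True; gpu: True; alarm: True; busy: False

  ((¬ready → idle) ↔ (gpu ∨ ¬idle)) → ((gpu ↔ idle) ∧ alarm) = True
    (¬ready → idle) ↔ (gpu ∨ ¬idle) = True
      ¬ready → idle = True
        ¬ready = True
      gpu ∨ ¬idle = True
        ¬idle = False
    (gpu ↔ idle) ∧ alarm = True
      gpu ↔ idle = True
  ((idle ∧ busy) → (¬alarm ∨ alarm)) ↔ ((idle ∧ ¬ready) ∧ ¬busy) = True
    (idle ∧ busy) → (¬alarm ∨ alarm) = True
      idle ∧ busy = False
      ¬alarm ∨ alarm = True
        ¬alarm = False
    (idle ∧ ¬ready) ∧ ¬busy = True
      idle ∧ ¬ready = True
        ¬ready = True
      ¬busy = True
Both conjuncts True, so the formula holds.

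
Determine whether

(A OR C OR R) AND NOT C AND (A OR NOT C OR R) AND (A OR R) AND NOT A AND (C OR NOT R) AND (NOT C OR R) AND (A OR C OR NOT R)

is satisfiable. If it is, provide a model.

Case A = True:
  Clause (NOT A) is falsified — contradiction.
Case A = False:
  (NOT C) forces C = False.
  (A OR C OR R) forces R = True.
  Clause (C OR NOT R) is falsified — contradiction.
Both cases fail, so the formula is unsatisfiable.

No satisfying assignment exists.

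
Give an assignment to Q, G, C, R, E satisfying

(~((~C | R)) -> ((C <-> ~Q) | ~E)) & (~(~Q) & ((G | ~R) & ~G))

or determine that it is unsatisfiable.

Q = True, G = False, C = False, R = False, E = True

  ~((~C | R)) -> ((C <-> ~Q) | ~E) = True
    ~((~C | R)) = False
      ~C | R = True
        ~C = True
    (C <-> ~Q) | ~E = True
      C <-> ~Q = True
        ~Q = False
      ~E = False
  ~(~Q) & ((G | ~R) & ~G) = True
    ~(~Q) = True
      ~Q = False
    (G | ~R) & ~G = True
      G | ~R = True
        ~R = True
      ~G = True
Both conjuncts True, so the formula holds.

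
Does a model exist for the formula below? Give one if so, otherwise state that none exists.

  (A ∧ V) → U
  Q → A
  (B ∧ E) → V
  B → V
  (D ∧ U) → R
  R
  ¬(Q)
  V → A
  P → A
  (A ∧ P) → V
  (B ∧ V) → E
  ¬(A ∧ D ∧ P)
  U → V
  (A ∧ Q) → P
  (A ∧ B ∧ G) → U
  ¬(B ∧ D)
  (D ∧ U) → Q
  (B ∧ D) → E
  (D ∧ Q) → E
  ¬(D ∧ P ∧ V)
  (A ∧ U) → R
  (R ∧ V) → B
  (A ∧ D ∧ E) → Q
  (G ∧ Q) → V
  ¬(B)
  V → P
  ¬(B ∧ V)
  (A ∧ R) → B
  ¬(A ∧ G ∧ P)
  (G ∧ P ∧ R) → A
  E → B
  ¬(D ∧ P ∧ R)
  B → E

Unit clause (¬Q) forces Q = False.
Unit clause (R) forces R = True.
Unit clause (¬B) forces B = False.
In (B ∨ ¬E) only ¬E is left, so E = False.
In (¬A ∨ B ∨ ¬R) only ¬A is left, so A = False.
In (B ∨ ¬R ∨ ¬V) only ¬V is left, so V = False.
In (A ∨ ¬P) only ¬P is left, so P = False.
In (¬U ∨ V) only ¬U is left, so U = False.
Set G = False.
Set D = False.
All clauses satisfied.

G = False, E = False, A = False, P = False, D = False, R = True, Q = False, V = False, B = False, U = False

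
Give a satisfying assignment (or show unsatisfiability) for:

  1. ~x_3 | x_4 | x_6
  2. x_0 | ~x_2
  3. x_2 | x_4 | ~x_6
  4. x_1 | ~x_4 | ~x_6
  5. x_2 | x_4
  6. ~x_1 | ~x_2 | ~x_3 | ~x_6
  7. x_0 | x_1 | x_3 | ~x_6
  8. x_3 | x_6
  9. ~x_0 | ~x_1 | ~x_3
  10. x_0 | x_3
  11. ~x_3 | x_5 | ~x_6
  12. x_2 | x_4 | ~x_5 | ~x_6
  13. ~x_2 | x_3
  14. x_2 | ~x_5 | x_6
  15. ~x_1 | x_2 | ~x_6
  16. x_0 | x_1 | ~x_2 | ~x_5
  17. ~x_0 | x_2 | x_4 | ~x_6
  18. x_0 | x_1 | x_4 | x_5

x_0 = True, x_1 = False, x_2 = False, x_3 = True, x_4 = True, x_5 = False, x_6 = False

Set x_0 = True.
Try x_1 = True:
  (~x_0 | ~x_1 | ~x_3) forces x_3 = False.
  (x_3 | x_6) forces x_6 = True.
  (~x_2 | x_3) forces x_2 = False.
  clause (~x_1 | x_2 | ~x_6) is falsified — backtrack.
So x_1 = False.
Set x_2 = False.
  then (x_2 | x_4) forces x_4 = True.
  then (x_1 | ~x_4 | ~x_6) forces x_6 = False.
  then (x_3 | x_6) forces x_3 = True.
  then (x_2 | ~x_5 | x_6) forces x_5 = False.
All clauses satisfied.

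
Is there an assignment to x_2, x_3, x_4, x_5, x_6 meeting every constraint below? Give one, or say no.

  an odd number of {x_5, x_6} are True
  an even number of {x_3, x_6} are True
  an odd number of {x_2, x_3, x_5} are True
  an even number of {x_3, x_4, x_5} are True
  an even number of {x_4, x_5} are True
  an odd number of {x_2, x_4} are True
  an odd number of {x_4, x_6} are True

x_2 = False; x_3 = False; x_4 = True; x_5 = True; x_6 = False

{x_5, x_6}: 1 true → odd ✓
{x_3, x_6}: 0 true → even ✓
{x_2, x_3, x_5}: 1 true → odd ✓
{x_3, x_4, x_5}: 2 true → even ✓
{x_4, x_5}: 2 true → even ✓
{x_2, x_4}: 1 true → odd ✓
{x_4, x_6}: 1 true → odd ✓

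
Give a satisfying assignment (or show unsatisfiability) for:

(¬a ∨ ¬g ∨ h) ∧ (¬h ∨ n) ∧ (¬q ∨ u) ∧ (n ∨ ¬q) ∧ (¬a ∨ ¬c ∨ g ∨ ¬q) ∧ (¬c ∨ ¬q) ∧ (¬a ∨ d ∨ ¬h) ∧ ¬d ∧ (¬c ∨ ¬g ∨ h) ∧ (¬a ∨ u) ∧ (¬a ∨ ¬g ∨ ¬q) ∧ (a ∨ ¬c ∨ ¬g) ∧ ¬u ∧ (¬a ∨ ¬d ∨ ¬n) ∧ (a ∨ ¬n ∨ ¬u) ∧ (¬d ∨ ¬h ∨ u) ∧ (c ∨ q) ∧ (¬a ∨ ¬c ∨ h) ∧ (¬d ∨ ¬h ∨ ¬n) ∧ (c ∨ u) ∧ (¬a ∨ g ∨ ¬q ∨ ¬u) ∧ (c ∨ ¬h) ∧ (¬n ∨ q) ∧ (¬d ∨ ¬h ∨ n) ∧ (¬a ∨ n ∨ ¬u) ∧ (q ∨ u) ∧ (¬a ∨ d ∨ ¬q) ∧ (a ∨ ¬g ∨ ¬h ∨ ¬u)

Case u = True:
  Clause (¬u) is falsified — contradiction.
Case u = False:
  (¬q ∨ u) forces q = False.
  Clause (q ∨ u) is falsified — contradiction.
Both cases fail, so the formula is unsatisfiable.

Unsatisfiable — no assignment works.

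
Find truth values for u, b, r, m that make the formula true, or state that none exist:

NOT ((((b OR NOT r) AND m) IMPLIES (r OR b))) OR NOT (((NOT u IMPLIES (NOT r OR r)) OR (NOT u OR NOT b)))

u: True, b: False, r: False, m: True

  NOT ((((b OR NOT r) AND m) IMPLIES (r OR b))) OR NOT (((NOT u IMPLIES (NOT r OR r)) OR (NOT u OR NOT b))) = True
    NOT ((((b OR NOT r) AND m) IMPLIES (r OR b))) = True
      ((b OR NOT r) AND m) IMPLIES (r OR b) = False
        (b OR NOT r) AND m = True
          b OR NOT r = True
            NOT r = True
        r OR b = False
    NOT (((NOT u IMPLIES (NOT r OR r)) OR (NOT u OR NOT b))) = False
      (NOT u IMPLIES (NOT r OR r)) OR (NOT u OR NOT b) = True
        NOT u IMPLIES (NOT r OR r) = True
          NOT u = False
          NOT r OR r = True
            NOT r = True
        NOT u OR NOT b = True
          NOT u = False
          NOT b = True
The formula evaluates to True.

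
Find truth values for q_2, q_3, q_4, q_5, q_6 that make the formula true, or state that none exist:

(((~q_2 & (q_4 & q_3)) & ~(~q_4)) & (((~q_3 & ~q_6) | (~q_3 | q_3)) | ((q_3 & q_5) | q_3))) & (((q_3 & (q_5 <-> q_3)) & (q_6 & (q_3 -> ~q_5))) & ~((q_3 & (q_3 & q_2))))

Unsatisfiable — no assignment works.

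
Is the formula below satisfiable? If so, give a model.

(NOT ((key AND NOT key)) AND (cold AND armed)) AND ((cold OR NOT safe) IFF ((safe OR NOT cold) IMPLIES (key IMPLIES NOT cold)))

safe = False; key = False; cold = True; armed = True

  NOT ((key AND NOT key)) AND (cold AND armed) = True
    NOT ((key AND NOT key)) = True
      key AND NOT key = False
        NOT key = True
    cold AND armed = True
  (cold OR NOT safe) IFF ((safe OR NOT cold) IMPLIES (key IMPLIES NOT cold)) = True
    cold OR NOT safe = True
      NOT safe = True
    (safe OR NOT cold) IMPLIES (key IMPLIES NOT cold) = True
      safe OR NOT cold = False
        NOT cold = False
      key IMPLIES NOT cold = True
        NOT cold = False
Both conjuncts True, so the formula holds.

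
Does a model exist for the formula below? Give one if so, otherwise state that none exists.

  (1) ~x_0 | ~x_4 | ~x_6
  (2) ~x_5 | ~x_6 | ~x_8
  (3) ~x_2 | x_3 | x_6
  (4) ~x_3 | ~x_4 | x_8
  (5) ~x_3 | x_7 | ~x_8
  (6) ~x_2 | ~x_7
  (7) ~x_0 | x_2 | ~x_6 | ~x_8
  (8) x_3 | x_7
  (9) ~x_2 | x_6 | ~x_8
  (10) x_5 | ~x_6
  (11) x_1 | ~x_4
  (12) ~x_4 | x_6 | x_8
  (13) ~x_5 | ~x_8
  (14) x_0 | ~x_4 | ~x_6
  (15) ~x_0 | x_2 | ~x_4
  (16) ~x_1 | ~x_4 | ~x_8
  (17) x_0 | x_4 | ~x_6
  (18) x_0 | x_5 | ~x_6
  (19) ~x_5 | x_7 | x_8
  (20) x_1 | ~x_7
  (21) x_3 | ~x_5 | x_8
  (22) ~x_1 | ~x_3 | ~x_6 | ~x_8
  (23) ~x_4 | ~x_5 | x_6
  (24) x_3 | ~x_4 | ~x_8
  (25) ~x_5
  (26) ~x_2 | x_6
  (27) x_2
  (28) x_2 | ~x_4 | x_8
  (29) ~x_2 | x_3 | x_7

Unsatisfiable

Case x_5 = True:
  Clause (~x_5) is falsified — contradiction.
Case x_5 = False:
  (x_5 | ~x_6) forces x_6 = False.
  (~x_2 | x_6) forces x_2 = False.
  Clause (x_2) is falsified — contradiction.
Both cases fail, so the formula is unsatisfiable.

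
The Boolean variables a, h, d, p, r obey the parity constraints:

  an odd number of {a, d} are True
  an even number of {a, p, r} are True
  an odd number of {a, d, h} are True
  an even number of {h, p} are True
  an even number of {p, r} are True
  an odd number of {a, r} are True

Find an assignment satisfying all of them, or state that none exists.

Adding constraints 1, 2, 3, 4, 6 mod 2: every variable appears an even number of times on the left, so the left side is 0.
But the right sides sum to 1 (mod 2). 0 ≠ 1 — the system is inconsistent.

The formula is unsatisfiable.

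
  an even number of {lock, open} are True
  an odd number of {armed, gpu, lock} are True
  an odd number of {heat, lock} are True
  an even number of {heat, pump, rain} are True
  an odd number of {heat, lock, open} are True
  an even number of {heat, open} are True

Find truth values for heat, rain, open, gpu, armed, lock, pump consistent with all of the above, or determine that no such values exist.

UNSATISFIABLE

Adding constraints 1, 3, 6 mod 2: every variable appears an even number of times on the left, so the left side is 0.
But the right sides sum to 1 (mod 2). 0 ≠ 1 — the system is inconsistent.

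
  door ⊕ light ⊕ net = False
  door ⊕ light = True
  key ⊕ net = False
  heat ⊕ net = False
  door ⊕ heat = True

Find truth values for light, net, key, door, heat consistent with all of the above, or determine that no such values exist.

light = True; net = True; key = True; door = False; heat = True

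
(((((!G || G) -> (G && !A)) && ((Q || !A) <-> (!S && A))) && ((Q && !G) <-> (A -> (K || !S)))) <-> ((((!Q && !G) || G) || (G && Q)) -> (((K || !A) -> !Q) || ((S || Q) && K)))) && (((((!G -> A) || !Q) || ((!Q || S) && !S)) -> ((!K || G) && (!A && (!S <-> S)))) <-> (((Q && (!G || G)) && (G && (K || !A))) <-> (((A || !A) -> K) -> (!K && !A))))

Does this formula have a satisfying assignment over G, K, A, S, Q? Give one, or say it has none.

Unsatisfiable — no assignment works.

Case A = True: the formula simplifies to (((!((!G || G)) && (Q <-> !S)) && ((Q && !G) <-> (K || !S))) <-> ((((!Q && !G) || G) || (G && Q)) -> ((K -> !Q) || ((S || Q) && K)))) && !((((Q && (!G || G)) && (G && K)) <-> !K)).
  G = True: simplifies to !(((K -> !Q) || ((S || Q) && K))) && !(((Q && K) <-> !K)).
    K = True: simplifies to !((!Q || (S || Q))) && !(!Q).
      Q = True: the conjunct !((!Q || (S || Q))) becomes !((False || True)) = False.
      Q = False: the conjunct !((!Q || (S || Q))) becomes !((True || S)) = False.
    K = False: the conjunct !(((K -> !Q) || ((S || Q) && K))) becomes !((True || False)) = False.
  G = False: simplifies to !((!Q -> ((K -> !Q) || ((S || Q) && K)))) && !K.
    K = True: the conjunct !K is False.
    K = False: the conjunct !((!Q -> ((K -> !Q) || ((S || Q) && K)))) becomes !((!Q -> True)) = False.
Case A = False: the formula simplifies to !(((((!Q && !G) || G) || (G && Q)) -> (!Q || ((S || Q) && K)))) && ((((G || !Q) || ((!Q || S) && !S)) -> ((!K || G) && (!S <-> S))) <-> (((Q && (!G || G)) && G) <-> (K -> !K))).
  Q = True: simplifies to !(((G || G) -> K)) && (((G || (S && !S)) -> ((!K || G) && (!S <-> S))) <-> (((!G || G) && G) <-> (K -> !K))).
    G = True: simplifies to !K && ((!S <-> S) <-> (K -> !K)).
      K = True: the conjunct !K is False.
      K = False: simplifies to !S <-> S.
        S = True: this becomes !True <-> True = False.
        S = False: this becomes !False <-> False = False.
    G = False: the conjunct !(((G || G) -> K)) becomes !((False -> K)) = False.
  Q = False: the conjunct !(((((!Q && !G) || G) || (G && Q)) -> (!Q || ((S || Q) && K)))) becomes !(((!G || G) -> True)) = False.
Both cases fail — unsatisfiable.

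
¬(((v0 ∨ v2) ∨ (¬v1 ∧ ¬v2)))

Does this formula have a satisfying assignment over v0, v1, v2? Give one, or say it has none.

v0 = False, v1 = True, v2 = False

  ¬(((v0 ∨ v2) ∨ (¬v1 ∧ ¬v2))) = True
    (v0 ∨ v2) ∨ (¬v1 ∧ ¬v2) = False
      v0 ∨ v2 = False
      ¬v1 ∧ ¬v2 = False
        ¬v1 = False
        ¬v2 = True
The formula evaluates to True.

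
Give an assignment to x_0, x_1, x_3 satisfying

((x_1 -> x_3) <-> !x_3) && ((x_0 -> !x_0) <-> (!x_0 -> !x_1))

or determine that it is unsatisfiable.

x_0: False, x_1: False, x_3: False

  (x_1 -> x_3) <-> !x_3 = True
    x_1 -> x_3 = True
    !x_3 = True
  (x_0 -> !x_0) <-> (!x_0 -> !x_1) = True
    x_0 -> !x_0 = True
      !x_0 = True
    !x_0 -> !x_1 = True
      !x_0 = True
      !x_1 = True
Both conjuncts True, so the formula holds.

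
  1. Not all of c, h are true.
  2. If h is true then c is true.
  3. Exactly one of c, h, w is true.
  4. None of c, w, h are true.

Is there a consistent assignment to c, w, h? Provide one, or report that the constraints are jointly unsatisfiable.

No satisfying assignment exists.

Case w = True:
  Constraint (4) is violated (w=T) — contradiction.
Case w = False:
  (4) forces c = False.
  (2) with c=F forces h = False.
  Constraint (3) is violated (c=F, h=F, w=F) — contradiction.
Both cases fail — unsatisfiable.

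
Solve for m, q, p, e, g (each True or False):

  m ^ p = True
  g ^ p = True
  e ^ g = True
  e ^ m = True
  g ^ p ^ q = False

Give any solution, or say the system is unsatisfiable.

m = True; q = True; p = False; e = False; g = True

m ^ p = T ^ F = True ✓
g ^ p = T ^ F = True ✓
e ^ g = F ^ T = True ✓
e ^ m = F ^ T = True ✓
g ^ p ^ q = T ^ F ^ T = False ✓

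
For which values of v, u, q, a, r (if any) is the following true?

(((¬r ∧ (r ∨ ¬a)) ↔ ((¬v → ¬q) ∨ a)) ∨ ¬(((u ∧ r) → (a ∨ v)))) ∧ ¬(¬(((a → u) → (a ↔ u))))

v=F, u=F, q=F, a=F, r=F

  ((¬r ∧ (r ∨ ¬a)) ↔ ((¬v → ¬q) ∨ a)) ∨ ¬(((u ∧ r) → (a ∨ v))) = True
    (¬r ∧ (r ∨ ¬a)) ↔ ((¬v → ¬q) ∨ a) = True
      ¬r ∧ (r ∨ ¬a) = True
        ¬r = True
        r ∨ ¬a = True
          ¬a = True
      (¬v → ¬q) ∨ a = True
        ¬v → ¬q = True
          ¬v = True
          ¬q = True
    ¬(((u ∧ r) → (a ∨ v))) = False
      (u ∧ r) → (a ∨ v) = True
        u ∧ r = False
        a ∨ v = False
  ¬(¬(((a → u) → (a ↔ u)))) = True
    ¬(((a → u) → (a ↔ u))) = False
      (a → u) → (a ↔ u) = True
        a → u = True
        a ↔ u = True
Both conjuncts True, so the formula holds.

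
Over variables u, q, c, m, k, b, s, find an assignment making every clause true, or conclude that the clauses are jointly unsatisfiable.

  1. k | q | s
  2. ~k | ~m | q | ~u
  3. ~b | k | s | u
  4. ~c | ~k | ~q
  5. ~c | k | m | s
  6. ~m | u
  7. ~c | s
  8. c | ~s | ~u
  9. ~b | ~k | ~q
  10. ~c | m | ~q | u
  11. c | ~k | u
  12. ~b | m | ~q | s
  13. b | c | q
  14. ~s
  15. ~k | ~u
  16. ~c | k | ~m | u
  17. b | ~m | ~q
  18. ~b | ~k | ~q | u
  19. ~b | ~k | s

u=F, q=T, c=F, m=F, k=F, b=F, s=F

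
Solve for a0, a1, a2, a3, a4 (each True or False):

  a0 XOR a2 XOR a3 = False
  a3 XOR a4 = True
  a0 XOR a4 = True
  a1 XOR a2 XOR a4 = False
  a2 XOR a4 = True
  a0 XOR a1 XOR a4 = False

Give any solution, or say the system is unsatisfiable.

a0: False; a1: True; a2: False; a3: False; a4: True

a0 XOR a2 XOR a3 = F XOR F XOR F = False ✓
a3 XOR a4 = F XOR T = True ✓
a0 XOR a4 = F XOR T = True ✓
a1 XOR a2 XOR a4 = T XOR F XOR T = False ✓
a2 XOR a4 = F XOR T = True ✓
a0 XOR a1 XOR a4 = F XOR T XOR T = False ✓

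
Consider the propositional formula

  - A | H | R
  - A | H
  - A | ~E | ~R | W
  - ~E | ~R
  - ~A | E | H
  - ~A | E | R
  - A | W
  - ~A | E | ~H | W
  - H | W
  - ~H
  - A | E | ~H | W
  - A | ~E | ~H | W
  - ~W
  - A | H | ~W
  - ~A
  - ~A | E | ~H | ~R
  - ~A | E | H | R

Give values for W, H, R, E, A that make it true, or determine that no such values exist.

The formula is unsatisfiable.

Case W = True:
  Clause (~W) is falsified — contradiction.
Case W = False:
  (A | W) forces A = True.
  Clause (~A) is falsified — contradiction.
Both cases fail, so the formula is unsatisfiable.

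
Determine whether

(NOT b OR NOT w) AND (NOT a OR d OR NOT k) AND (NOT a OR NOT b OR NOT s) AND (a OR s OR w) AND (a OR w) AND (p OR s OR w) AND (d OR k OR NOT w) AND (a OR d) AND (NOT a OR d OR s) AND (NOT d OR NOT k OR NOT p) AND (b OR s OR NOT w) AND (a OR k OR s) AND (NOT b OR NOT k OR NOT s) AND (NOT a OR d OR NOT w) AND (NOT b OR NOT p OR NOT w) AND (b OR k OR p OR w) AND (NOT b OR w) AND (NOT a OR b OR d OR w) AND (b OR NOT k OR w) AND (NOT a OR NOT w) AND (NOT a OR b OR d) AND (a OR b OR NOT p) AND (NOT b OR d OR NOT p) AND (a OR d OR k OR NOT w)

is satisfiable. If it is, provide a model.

w = False, k = False, d = True, p = True, s = True, a = True, b = False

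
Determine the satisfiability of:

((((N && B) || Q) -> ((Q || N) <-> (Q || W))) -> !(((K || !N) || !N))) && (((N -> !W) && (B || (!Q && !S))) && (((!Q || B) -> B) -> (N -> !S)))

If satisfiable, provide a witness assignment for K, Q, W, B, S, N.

K: True; Q: False; W: False; B: True; S: False; N: True

  (((N && B) || Q) -> ((Q || N) <-> (Q || W))) -> !(((K || !N) || !N)) = True
    ((N && B) || Q) -> ((Q || N) <-> (Q || W)) = False
      (N && B) || Q = True
        N && B = True
      (Q || N) <-> (Q || W) = False
        Q || N = True
        Q || W = False
    !(((K || !N) || !N)) = False
      (K || !N) || !N = True
        K || !N = True
          !N = False
        !N = False
  ((N -> !W) && (B || (!Q && !S))) && (((!Q || B) -> B) -> (N -> !S)) = True
    (N -> !W) && (B || (!Q && !S)) = True
      N -> !W = True
        !W = True
      B || (!Q && !S) = True
        !Q && !S = True
          !Q = True
          !S = True
    ((!Q || B) -> B) -> (N -> !S) = True
      (!Q || B) -> B = True
        !Q || B = True
          !Q = True
      N -> !S = True
        !S = True
Both conjuncts True, so the formula holds.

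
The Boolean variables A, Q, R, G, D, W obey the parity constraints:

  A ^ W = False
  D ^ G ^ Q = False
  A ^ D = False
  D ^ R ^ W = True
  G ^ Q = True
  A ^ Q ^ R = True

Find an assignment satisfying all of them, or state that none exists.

A = True; Q = True; R = True; G = False; D = True; W = True

A ^ W = T ^ T = False ✓
D ^ G ^ Q = T ^ F ^ T = False ✓
A ^ D = T ^ T = False ✓
D ^ R ^ W = T ^ T ^ T = True ✓
G ^ Q = F ^ T = True ✓
A ^ Q ^ R = T ^ T ^ T = True ✓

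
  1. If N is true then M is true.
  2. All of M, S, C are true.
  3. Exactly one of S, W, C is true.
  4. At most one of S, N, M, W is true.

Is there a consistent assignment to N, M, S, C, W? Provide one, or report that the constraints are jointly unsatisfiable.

Unsatisfiable

Case M = True:
  (2) forces S = True.
  Constraint (4) is violated (S=T, M=T) — contradiction.
Case M = False:
  Constraint (2) is violated (M=F) — contradiction.
Both cases fail — unsatisfiable.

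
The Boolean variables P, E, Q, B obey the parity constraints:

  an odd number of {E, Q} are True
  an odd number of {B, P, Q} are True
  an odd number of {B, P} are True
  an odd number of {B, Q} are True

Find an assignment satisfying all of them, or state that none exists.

P: False, E: True, Q: False, B: True

{E, Q}: 1 true → odd ✓
{B, P, Q}: 1 true → odd ✓
{B, P}: 1 true → odd ✓
{B, Q}: 1 true → odd ✓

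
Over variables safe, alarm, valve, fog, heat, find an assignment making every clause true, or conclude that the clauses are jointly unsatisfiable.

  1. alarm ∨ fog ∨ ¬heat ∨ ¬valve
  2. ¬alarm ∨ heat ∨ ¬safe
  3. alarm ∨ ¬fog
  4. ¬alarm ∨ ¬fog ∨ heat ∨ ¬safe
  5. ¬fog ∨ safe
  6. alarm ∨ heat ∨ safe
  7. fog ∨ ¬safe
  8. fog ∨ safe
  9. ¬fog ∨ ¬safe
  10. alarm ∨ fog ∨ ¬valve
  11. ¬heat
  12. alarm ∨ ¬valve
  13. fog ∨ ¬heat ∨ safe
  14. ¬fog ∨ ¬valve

Unsatisfiable — no assignment works.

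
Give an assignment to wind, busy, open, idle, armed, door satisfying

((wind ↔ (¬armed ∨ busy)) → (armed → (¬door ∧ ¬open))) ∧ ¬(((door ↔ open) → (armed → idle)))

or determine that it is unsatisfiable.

wind: True, busy: False, open: False, idle: False, armed: True, door: False

  (wind ↔ (¬armed ∨ busy)) → (armed → (¬door ∧ ¬open)) = True
    wind ↔ (¬armed ∨ busy) = False
      ¬armed ∨ busy = False
        ¬armed = False
    armed → (¬door ∧ ¬open) = True
      ¬door ∧ ¬open = True
        ¬door = True
        ¬open = True
  ¬(((door ↔ open) → (armed → idle))) = True
    (door ↔ open) → (armed → idle) = False
      door ↔ open = True
      armed → idle = False
Both conjuncts True, so the formula holds.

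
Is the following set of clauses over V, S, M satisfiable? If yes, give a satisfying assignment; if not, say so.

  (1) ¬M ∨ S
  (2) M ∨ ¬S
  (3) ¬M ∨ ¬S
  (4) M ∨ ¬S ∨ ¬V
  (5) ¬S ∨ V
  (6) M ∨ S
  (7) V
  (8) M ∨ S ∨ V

No satisfying assignment exists.

Case S = True:
  (M ∨ ¬S) forces M = True.
  Clause (¬M ∨ ¬S) is falsified — contradiction.
Case S = False:
  (¬M ∨ S) forces M = False.
  Clause (M ∨ S) is falsified — contradiction.
Both cases fail, so the formula is unsatisfiable.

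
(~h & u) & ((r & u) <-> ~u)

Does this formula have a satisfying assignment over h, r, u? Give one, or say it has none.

h: False; r: False; u: True

  ~h & u = True
    ~h = True
  (r & u) <-> ~u = True
    r & u = False
    ~u = False
Both conjuncts True, so the formula holds.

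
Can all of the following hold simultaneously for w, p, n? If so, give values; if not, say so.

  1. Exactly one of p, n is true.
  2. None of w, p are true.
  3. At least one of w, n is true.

w = False, p = False, n = True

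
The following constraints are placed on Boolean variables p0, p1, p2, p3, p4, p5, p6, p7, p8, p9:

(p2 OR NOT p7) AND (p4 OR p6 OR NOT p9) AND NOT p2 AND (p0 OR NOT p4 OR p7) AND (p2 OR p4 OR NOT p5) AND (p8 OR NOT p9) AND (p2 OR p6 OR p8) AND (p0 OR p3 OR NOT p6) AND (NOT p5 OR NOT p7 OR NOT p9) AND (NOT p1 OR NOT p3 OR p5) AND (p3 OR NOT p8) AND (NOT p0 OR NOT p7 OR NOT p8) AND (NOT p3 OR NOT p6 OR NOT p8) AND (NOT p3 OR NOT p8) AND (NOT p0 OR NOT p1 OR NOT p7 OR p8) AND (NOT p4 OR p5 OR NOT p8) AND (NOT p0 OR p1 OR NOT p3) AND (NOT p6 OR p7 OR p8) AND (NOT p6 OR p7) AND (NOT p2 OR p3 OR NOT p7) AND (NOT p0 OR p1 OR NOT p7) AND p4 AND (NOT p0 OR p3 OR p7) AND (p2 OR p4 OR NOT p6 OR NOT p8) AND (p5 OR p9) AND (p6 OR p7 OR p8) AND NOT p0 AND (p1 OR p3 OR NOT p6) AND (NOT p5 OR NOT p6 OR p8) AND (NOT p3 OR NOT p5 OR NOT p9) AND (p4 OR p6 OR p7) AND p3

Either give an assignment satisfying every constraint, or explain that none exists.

The formula is unsatisfiable.

Case p0 = True:
  Clause (NOT p0) is falsified — contradiction.
Case p0 = False:
  (NOT p2) forces p2 = False.
  (p2 OR NOT p7) forces p7 = False.
  (p0 OR NOT p4 OR p7) forces p4 = False.
  Clause (p4) is falsified — contradiction.
Both cases fail, so the formula is unsatisfiable.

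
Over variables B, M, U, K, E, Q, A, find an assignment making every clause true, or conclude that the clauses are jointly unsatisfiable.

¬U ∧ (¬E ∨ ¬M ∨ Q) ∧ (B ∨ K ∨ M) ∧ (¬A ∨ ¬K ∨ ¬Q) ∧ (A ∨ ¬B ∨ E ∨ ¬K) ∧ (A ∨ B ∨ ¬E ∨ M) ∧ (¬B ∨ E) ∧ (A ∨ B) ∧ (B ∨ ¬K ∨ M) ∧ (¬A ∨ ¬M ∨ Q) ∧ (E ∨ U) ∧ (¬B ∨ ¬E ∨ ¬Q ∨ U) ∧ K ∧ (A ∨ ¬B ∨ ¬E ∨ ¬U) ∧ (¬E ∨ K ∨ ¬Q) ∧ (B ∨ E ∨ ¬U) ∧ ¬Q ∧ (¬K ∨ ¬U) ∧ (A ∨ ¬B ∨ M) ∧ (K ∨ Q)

B = True, M = False, U = False, K = True, E = True, Q = False, A = True

Unit clause (¬U) forces U = False.
In (E ∨ U) only E is left, so E = True.
Unit clause (K) forces K = True.
Unit clause (¬Q) forces Q = False.
In (¬E ∨ ¬M ∨ Q) only ¬M is left, so M = False.
In (B ∨ ¬K ∨ M) only B is left, so B = True.
In (A ∨ ¬B ∨ M) only A is left, so A = True.
All clauses satisfied.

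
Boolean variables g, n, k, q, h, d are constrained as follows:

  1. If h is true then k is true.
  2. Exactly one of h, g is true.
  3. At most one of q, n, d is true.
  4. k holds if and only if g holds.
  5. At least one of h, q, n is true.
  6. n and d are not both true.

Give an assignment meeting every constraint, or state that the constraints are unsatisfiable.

g: True, n: False, k: True, q: True, h: False, d: False

  (1) h=F ⇒ k: vacuous ✓
  (2) {h, g}: 1 true — exactly one ✓
  (3) {q, n, d}: 1 true — at most one ✓
  (4) k=T, g=T — same ✓
  (5) {h, q, n}: 1 true — at least one ✓
  (6) n=F, d=F — not both ✓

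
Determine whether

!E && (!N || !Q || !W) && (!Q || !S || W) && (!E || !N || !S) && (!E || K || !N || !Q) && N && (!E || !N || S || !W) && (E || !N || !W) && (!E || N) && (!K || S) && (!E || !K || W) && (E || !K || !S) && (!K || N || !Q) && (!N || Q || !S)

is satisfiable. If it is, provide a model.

Unit clause (!E) forces E = False.
Unit clause (N) forces N = True.
In (E || !N || !W) only !W is left, so W = False.
Set Q = True.
  then (!Q || !S || W) forces S = False.
  then (!K || S) forces K = False.
All clauses satisfied.

N = True; E = False; Q = True; W = False; S = False; K = False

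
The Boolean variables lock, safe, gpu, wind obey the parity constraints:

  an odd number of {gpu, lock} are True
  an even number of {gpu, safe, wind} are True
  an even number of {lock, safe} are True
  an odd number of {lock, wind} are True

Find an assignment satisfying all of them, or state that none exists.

lock=F, safe=F, gpu=T, wind=T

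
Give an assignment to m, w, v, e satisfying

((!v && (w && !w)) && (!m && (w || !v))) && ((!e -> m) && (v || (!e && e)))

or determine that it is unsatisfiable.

Case w = True: the conjunct !w is False.
Case w = False: the conjunct w is False.
Both cases fail — unsatisfiable.

The formula is unsatisfiable.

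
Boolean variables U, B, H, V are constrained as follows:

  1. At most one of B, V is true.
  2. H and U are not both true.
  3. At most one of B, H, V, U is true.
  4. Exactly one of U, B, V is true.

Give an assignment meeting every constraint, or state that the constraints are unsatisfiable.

U: True, B: False, H: False, V: False

  (1) {B, V}: 0 true — at most one ✓
  (2) H=F, U=T — not both ✓
  (3) {B, H, V, U}: 1 true — at most one ✓
  (4) {U, B, V}: 1 true — exactly one ✓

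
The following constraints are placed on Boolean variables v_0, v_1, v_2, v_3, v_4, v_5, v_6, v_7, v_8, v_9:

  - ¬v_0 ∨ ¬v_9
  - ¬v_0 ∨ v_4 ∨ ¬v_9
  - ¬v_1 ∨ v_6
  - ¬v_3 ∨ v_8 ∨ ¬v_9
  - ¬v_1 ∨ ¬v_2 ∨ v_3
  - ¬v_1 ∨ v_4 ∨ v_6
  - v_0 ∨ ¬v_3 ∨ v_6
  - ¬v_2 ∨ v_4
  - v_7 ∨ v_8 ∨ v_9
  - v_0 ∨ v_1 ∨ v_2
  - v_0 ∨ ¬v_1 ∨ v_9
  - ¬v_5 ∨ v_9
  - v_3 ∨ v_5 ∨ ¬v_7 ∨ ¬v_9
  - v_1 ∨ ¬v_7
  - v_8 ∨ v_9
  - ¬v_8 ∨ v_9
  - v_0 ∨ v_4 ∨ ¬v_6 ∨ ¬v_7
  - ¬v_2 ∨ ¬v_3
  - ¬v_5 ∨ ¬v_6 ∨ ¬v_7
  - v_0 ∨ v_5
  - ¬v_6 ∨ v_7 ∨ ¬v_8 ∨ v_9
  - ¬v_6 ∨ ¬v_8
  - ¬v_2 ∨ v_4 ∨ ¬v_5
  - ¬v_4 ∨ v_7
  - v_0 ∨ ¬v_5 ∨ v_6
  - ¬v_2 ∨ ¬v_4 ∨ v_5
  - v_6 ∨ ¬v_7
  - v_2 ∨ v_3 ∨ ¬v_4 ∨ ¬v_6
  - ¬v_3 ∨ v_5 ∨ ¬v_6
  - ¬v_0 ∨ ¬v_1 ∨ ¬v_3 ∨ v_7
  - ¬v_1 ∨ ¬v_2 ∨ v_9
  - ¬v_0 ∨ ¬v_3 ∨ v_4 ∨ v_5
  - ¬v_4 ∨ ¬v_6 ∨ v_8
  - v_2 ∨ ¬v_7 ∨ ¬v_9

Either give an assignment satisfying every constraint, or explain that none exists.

Set v_0 = False.
  then (v_0 ∨ v_5) forces v_5 = True.
  then (v_0 ∨ ¬v_5 ∨ v_6) forces v_6 = True.
  then (¬v_5 ∨ v_9) forces v_9 = True.
  then (¬v_5 ∨ ¬v_6 ∨ ¬v_7) forces v_7 = False.
  then (¬v_6 ∨ ¬v_8) forces v_8 = False.
  then (¬v_4 ∨ v_7) forces v_4 = False.
  then (¬v_3 ∨ v_8 ∨ ¬v_9) forces v_3 = False.
  then (¬v_2 ∨ v_4) forces v_2 = False.
  then (v_0 ∨ v_1 ∨ v_2) forces v_1 = True.
All clauses satisfied.

v_0 = False, v_1 = True, v_2 = False, v_3 = False, v_4 = False, v_5 = True, v_6 = True, v_7 = False, v_8 = False, v_9 = True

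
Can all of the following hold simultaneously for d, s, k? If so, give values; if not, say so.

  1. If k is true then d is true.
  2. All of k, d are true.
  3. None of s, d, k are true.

Case d = True:
  Constraint (3) is violated (d=T) — contradiction.
Case d = False:
  Constraint (2) is violated (d=F) — contradiction.
Both cases fail — unsatisfiable.

No satisfying assignment exists.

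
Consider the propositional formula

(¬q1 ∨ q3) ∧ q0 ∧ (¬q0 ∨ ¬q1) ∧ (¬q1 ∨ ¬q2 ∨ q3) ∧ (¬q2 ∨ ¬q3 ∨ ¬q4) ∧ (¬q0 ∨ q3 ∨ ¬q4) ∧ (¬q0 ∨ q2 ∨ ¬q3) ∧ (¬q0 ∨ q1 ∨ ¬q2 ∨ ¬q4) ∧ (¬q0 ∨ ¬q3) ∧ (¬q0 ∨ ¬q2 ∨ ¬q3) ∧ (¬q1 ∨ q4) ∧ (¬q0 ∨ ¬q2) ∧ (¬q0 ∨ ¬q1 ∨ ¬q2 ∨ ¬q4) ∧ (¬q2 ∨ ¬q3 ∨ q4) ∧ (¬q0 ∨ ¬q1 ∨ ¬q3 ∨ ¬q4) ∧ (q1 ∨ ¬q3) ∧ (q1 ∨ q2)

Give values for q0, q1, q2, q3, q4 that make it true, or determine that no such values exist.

UNSATISFIABLE

Case q2 = True:
  (q0) forces q0 = True.
  Clause (¬q0 ∨ ¬q2) is falsified — contradiction.
Case q2 = False:
  (q0) forces q0 = True.
  (¬q0 ∨ ¬q1) forces q1 = False.
  Clause (q1 ∨ q2) is falsified — contradiction.
Both cases fail, so the formula is unsatisfiable.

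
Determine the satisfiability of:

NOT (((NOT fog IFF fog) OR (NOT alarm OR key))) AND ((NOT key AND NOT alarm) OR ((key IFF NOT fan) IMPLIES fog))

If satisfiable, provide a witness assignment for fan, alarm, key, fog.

fan = False; alarm = True; key = False; fog = False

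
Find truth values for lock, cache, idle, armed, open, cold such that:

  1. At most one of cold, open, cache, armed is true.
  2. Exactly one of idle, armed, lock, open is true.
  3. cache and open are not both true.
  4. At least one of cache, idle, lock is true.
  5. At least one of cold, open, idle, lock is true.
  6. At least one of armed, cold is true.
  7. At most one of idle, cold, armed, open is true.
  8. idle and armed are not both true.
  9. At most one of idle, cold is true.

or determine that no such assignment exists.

lock=T, cache=F, idle=F, armed=F, open=F, cold=T

  (1) {cold, open, cache, armed}: 1 true — at most one ✓
  (2) {idle, armed, lock, open}: 1 true — exactly one ✓
  (3) cache=F, open=F — not both ✓
  (4) {cache, idle, lock}: 1 true — at least one ✓
  (5) {cold, open, idle, lock}: 2 true — at least one ✓
  (6) {armed, cold}: 1 true — at least one ✓
  (7) {idle, cold, armed, open}: 1 true — at most one ✓
  (8) idle=F, armed=F — not both ✓
  (9) {idle, cold}: 1 true — at most one ✓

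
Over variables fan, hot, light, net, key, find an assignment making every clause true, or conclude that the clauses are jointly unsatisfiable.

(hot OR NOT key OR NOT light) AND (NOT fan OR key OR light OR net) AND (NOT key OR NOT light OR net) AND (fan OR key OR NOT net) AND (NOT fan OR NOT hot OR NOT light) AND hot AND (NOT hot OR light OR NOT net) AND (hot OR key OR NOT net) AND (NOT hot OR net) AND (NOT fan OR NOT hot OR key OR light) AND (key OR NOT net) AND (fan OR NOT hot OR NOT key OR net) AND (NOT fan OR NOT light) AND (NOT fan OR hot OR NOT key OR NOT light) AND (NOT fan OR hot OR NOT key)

fan = False; hot = True; light = True; net = True; key = True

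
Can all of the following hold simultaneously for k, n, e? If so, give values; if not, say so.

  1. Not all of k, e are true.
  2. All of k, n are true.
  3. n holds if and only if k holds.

k: True; n: True; e: False

  (1) {k, e}: 1/2 true — not all ✓
  (2) {k, n}: all 2 true ✓
  (3) n=T, k=T — same ✓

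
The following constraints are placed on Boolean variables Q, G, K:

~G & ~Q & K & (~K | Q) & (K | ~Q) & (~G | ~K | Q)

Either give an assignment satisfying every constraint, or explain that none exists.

Case Q = True:
  Clause (~Q) is falsified — contradiction.
Case Q = False:
  (~G) forces G = False.
  (K) forces K = True.
  Clause (~K | Q) is falsified — contradiction.
Both cases fail, so the formula is unsatisfiable.

No satisfying assignment exists.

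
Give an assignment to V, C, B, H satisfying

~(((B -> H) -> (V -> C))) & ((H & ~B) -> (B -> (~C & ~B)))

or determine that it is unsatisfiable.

V = True; C = False; B = False; H = False

  ~(((B -> H) -> (V -> C))) = True
    (B -> H) -> (V -> C) = False
      B -> H = True
      V -> C = False
  (H & ~B) -> (B -> (~C & ~B)) = True
    H & ~B = False
      ~B = True
    B -> (~C & ~B) = True
      ~C & ~B = True
        ~C = True
        ~B = True
Both conjuncts True, so the formula holds.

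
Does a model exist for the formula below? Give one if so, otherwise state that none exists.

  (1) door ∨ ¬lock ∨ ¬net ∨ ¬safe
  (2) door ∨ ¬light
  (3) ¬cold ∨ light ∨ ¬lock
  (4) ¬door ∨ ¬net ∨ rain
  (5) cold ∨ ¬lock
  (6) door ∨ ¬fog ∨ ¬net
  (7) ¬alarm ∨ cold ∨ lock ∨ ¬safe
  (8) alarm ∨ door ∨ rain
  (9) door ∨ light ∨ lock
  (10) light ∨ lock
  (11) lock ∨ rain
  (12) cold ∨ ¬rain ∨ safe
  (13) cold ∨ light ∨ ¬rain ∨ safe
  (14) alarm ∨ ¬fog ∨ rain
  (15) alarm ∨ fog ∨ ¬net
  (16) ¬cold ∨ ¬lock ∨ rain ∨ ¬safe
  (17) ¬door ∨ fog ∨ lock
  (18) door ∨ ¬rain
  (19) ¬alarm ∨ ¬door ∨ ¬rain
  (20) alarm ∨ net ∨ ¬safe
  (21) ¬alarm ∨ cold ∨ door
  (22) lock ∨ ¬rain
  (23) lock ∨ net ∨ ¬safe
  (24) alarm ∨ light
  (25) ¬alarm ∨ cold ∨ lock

alarm=F, door=T, net=F, lock=T, safe=F, cold=T, light=T, fog=T, rain=T

Set alarm = False.
  then (alarm ∨ light) forces light = True.
  then (door ∨ ¬light) forces door = True.
Set net = False.
  then (alarm ∨ net ∨ ¬safe) forces safe = False.
Try lock = False:
  (lock ∨ rain) forces rain = True.
  clause (lock ∨ ¬rain) is falsified — backtrack.
So lock = True.
  then (cold ∨ ¬lock) forces cold = True.
Set fog = True.
  then (alarm ∨ ¬fog ∨ rain) forces rain = True.
All clauses satisfied.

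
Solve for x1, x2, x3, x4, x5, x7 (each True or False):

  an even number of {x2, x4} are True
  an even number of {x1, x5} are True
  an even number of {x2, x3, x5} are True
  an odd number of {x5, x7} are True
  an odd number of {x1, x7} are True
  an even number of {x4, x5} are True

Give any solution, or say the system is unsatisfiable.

x1 = True; x2 = True; x3 = False; x4 = True; x5 = True; x7 = False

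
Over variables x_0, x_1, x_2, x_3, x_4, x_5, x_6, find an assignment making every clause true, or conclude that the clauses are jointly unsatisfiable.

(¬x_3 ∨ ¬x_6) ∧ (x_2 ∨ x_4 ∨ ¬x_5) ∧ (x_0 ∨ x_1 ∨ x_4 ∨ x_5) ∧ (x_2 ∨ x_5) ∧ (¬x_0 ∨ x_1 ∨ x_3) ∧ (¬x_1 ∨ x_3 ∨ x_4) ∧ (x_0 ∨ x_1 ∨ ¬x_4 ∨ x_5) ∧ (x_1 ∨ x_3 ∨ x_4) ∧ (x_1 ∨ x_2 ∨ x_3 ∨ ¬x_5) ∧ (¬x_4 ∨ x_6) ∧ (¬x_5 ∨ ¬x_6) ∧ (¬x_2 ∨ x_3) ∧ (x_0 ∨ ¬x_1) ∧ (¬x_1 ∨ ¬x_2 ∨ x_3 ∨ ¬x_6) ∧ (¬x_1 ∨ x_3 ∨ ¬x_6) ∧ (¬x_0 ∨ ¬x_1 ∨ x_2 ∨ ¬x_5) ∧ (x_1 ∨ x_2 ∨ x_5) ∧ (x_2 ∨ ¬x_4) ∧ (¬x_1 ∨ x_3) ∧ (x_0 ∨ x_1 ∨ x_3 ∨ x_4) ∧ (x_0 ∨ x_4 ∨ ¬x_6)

Set x_0 = True.
Set x_1 = True.
  then (¬x_1 ∨ x_3) forces x_3 = True.
  then (¬x_3 ∨ ¬x_6) forces x_6 = False.
  then (¬x_4 ∨ x_6) forces x_4 = False.
Try x_2 = False:
  (x_2 ∨ x_4 ∨ ¬x_5) forces x_5 = False.
  clause (x_2 ∨ x_5) is falsified — backtrack.
So x_2 = True.
Set x_5 = True.
All clauses satisfied.

x_0=T, x_1=T, x_2=T, x_3=T, x_4=F, x_5=T, x_6=F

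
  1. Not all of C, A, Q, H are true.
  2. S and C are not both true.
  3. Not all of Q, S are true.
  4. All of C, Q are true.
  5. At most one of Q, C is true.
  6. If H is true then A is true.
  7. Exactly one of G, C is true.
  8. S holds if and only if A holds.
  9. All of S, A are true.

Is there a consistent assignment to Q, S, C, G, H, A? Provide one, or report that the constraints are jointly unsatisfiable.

Case Q = True:
  (3) with Q=T forces S = False.
  Constraint (9) is violated (S=F) — contradiction.
Case Q = False:
  Constraint (4) is violated (Q=F) — contradiction.
Both cases fail — unsatisfiable.

No satisfying assignment exists.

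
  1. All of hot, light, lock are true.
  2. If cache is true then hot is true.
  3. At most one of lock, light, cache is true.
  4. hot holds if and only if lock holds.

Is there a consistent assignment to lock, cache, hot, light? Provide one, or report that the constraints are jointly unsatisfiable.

Case light = True:
  (1) forces hot = True.
  (1) forces lock = True.
  Constraint (3) is violated (lock=T, light=T) — contradiction.
Case light = False:
  Constraint (1) is violated (light=F) — contradiction.
Both cases fail — unsatisfiable.

No satisfying assignment exists.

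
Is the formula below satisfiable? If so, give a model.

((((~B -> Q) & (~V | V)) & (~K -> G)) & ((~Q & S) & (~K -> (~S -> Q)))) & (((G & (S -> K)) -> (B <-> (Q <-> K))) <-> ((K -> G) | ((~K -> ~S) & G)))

S=T, G=T, B=T, V=T, K=F, Q=F

  (((~B -> Q) & (~V | V)) & (~K -> G)) & ((~Q & S) & (~K -> (~S -> Q))) = True
    ((~B -> Q) & (~V | V)) & (~K -> G) = True
      (~B -> Q) & (~V | V) = True
        ~B -> Q = True
          ~B = False
        ~V | V = True
          ~V = False
      ~K -> G = True
        ~K = True
    (~Q & S) & (~K -> (~S -> Q)) = True
      ~Q & S = True
        ~Q = True
      ~K -> (~S -> Q) = True
        ~K = True
        ~S -> Q = True
          ~S = False
  ((G & (S -> K)) -> (B <-> (Q <-> K))) <-> ((K -> G) | ((~K -> ~S) & G)) = True
    (G & (S -> K)) -> (B <-> (Q <-> K)) = True
      G & (S -> K) = False
        S -> K = False
      B <-> (Q <-> K) = True
        Q <-> K = True
    (K -> G) | ((~K -> ~S) & G) = True
      K -> G = True
      (~K -> ~S) & G = False
        ~K -> ~S = False
          ~K = True
          ~S = False
Both conjuncts True, so the formula holds.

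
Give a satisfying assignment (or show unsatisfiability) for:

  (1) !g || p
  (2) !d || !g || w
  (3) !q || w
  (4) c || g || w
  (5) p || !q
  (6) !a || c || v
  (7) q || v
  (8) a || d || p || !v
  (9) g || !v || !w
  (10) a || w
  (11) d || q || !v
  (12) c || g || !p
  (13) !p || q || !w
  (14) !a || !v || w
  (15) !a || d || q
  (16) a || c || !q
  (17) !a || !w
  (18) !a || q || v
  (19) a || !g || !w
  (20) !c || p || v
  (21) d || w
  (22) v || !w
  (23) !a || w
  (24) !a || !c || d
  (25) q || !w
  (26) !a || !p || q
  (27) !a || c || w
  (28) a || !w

Unsatisfiable — no assignment works.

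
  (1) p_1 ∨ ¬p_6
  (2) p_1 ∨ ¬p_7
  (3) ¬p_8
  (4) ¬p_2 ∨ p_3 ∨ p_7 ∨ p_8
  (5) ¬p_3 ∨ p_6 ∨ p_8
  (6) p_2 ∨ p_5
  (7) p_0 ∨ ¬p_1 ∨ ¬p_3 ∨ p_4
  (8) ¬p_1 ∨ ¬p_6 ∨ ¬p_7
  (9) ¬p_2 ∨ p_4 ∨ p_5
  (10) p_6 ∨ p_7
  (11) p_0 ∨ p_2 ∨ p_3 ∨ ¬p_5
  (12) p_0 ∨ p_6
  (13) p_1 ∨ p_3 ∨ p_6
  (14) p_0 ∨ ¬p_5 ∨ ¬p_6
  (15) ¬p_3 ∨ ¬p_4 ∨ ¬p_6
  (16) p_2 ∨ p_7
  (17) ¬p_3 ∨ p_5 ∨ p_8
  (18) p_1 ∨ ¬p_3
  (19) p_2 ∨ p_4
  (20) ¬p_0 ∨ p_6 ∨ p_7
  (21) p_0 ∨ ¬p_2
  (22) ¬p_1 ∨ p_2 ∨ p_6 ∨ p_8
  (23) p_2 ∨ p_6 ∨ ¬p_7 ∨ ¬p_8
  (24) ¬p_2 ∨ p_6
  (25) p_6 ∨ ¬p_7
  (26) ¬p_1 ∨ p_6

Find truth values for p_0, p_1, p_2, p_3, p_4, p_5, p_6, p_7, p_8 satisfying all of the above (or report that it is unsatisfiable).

p_0=T; p_1=T; p_2=T; p_3=T; p_4=F; p_5=T; p_6=T; p_7=F; p_8=F

Unit clause (¬p_8) forces p_8 = False.
Set p_0 = True.
Try p_1 = False:
  (p_1 ∨ ¬p_6) forces p_6 = False.
  (p_1 ∨ ¬p_7) forces p_7 = False.
  clause (p_6 ∨ p_7) is falsified — backtrack.
So p_1 = True.
  then (¬p_1 ∨ p_6) forces p_6 = True.
  then (¬p_1 ∨ ¬p_6 ∨ ¬p_7) forces p_7 = False.
  then (p_2 ∨ p_7) forces p_2 = True.
  then (¬p_2 ∨ p_3 ∨ p_7 ∨ p_8) forces p_3 = True.
  then (¬p_3 ∨ ¬p_4 ∨ ¬p_6) forces p_4 = False.
  then (¬p_3 ∨ p_5 ∨ p_8) forces p_5 = True.
All clauses satisfied.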